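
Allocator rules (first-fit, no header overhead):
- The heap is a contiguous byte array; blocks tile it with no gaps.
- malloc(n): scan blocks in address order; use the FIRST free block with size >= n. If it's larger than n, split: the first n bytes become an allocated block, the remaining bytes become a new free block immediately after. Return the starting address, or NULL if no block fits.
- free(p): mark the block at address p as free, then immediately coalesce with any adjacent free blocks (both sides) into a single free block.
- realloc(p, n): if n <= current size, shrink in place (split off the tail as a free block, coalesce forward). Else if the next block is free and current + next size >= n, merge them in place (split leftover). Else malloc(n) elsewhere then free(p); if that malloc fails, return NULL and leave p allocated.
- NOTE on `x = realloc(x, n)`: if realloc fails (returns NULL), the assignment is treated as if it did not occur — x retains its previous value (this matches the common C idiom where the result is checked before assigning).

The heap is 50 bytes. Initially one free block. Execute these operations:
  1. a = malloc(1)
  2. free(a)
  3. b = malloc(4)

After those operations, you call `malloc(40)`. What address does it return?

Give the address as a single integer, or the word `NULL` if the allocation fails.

Op 1: a = malloc(1) -> a = 0; heap: [0-0 ALLOC][1-49 FREE]
Op 2: free(a) -> (freed a); heap: [0-49 FREE]
Op 3: b = malloc(4) -> b = 0; heap: [0-3 ALLOC][4-49 FREE]
malloc(40): first-fit scan over [0-3 ALLOC][4-49 FREE] -> 4

Answer: 4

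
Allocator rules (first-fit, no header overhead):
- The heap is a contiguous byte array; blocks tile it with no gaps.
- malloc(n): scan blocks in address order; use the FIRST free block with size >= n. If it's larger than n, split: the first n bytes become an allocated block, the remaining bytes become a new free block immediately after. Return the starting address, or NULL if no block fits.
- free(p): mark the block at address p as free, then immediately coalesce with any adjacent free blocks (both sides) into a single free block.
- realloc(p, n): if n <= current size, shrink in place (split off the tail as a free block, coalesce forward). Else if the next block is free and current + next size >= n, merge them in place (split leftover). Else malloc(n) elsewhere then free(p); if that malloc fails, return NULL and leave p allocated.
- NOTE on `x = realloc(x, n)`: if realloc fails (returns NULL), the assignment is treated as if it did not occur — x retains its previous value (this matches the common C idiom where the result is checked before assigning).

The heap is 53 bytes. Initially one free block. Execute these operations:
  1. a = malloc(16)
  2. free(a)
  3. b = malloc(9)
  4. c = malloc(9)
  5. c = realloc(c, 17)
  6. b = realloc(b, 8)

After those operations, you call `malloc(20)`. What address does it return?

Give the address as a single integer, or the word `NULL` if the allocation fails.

Op 1: a = malloc(16) -> a = 0; heap: [0-15 ALLOC][16-52 FREE]
Op 2: free(a) -> (freed a); heap: [0-52 FREE]
Op 3: b = malloc(9) -> b = 0; heap: [0-8 ALLOC][9-52 FREE]
Op 4: c = malloc(9) -> c = 9; heap: [0-8 ALLOC][9-17 ALLOC][18-52 FREE]
Op 5: c = realloc(c, 17) -> c = 9; heap: [0-8 ALLOC][9-25 ALLOC][26-52 FREE]
Op 6: b = realloc(b, 8) -> b = 0; heap: [0-7 ALLOC][8-8 FREE][9-25 ALLOC][26-52 FREE]
malloc(20): first-fit scan over [0-7 ALLOC][8-8 FREE][9-25 ALLOC][26-52 FREE] -> 26

Answer: 26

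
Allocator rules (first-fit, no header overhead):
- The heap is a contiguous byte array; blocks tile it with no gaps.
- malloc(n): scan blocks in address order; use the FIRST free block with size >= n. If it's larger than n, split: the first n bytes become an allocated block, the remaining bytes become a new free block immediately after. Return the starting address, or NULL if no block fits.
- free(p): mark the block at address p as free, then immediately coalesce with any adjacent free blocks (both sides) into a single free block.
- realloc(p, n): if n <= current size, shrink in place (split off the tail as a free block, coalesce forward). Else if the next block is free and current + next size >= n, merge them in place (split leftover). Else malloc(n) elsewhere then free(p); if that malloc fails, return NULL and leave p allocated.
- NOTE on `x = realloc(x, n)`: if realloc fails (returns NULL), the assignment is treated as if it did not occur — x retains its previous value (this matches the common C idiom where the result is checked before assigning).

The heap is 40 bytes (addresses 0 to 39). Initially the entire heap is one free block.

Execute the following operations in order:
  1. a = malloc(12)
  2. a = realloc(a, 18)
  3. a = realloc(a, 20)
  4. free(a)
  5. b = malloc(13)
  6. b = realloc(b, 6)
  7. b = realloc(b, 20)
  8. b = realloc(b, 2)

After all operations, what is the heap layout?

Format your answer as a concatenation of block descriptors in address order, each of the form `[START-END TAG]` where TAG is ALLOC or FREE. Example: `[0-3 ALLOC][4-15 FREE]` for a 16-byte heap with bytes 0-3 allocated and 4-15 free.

Op 1: a = malloc(12) -> a = 0; heap: [0-11 ALLOC][12-39 FREE]
Op 2: a = realloc(a, 18) -> a = 0; heap: [0-17 ALLOC][18-39 FREE]
Op 3: a = realloc(a, 20) -> a = 0; heap: [0-19 ALLOC][20-39 FREE]
Op 4: free(a) -> (freed a); heap: [0-39 FREE]
Op 5: b = malloc(13) -> b = 0; heap: [0-12 ALLOC][13-39 FREE]
Op 6: b = realloc(b, 6) -> b = 0; heap: [0-5 ALLOC][6-39 FREE]
Op 7: b = realloc(b, 20) -> b = 0; heap: [0-19 ALLOC][20-39 FREE]
Op 8: b = realloc(b, 2) -> b = 0; heap: [0-1 ALLOC][2-39 FREE]

Answer: [0-1 ALLOC][2-39 FREE]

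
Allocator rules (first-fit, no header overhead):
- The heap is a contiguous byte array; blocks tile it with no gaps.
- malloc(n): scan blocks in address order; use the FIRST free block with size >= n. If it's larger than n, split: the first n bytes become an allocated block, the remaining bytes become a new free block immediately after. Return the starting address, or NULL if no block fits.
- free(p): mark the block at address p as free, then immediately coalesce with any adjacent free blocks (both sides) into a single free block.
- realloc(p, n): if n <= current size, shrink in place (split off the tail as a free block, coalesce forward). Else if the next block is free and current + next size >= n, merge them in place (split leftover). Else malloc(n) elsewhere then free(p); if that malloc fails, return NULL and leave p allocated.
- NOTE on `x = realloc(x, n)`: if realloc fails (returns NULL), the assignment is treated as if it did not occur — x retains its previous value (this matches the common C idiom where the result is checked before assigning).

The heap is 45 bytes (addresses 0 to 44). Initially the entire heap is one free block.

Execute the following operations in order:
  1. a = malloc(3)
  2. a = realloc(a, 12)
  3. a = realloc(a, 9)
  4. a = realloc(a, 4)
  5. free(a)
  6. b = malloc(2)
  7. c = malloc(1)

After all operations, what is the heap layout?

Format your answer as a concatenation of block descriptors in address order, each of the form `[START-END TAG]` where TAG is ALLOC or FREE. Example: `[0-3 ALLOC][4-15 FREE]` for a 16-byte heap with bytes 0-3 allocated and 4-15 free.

Answer: [0-1 ALLOC][2-2 ALLOC][3-44 FREE]

Derivation:
Op 1: a = malloc(3) -> a = 0; heap: [0-2 ALLOC][3-44 FREE]
Op 2: a = realloc(a, 12) -> a = 0; heap: [0-11 ALLOC][12-44 FREE]
Op 3: a = realloc(a, 9) -> a = 0; heap: [0-8 ALLOC][9-44 FREE]
Op 4: a = realloc(a, 4) -> a = 0; heap: [0-3 ALLOC][4-44 FREE]
Op 5: free(a) -> (freed a); heap: [0-44 FREE]
Op 6: b = malloc(2) -> b = 0; heap: [0-1 ALLOC][2-44 FREE]
Op 7: c = malloc(1) -> c = 2; heap: [0-1 ALLOC][2-2 ALLOC][3-44 FREE]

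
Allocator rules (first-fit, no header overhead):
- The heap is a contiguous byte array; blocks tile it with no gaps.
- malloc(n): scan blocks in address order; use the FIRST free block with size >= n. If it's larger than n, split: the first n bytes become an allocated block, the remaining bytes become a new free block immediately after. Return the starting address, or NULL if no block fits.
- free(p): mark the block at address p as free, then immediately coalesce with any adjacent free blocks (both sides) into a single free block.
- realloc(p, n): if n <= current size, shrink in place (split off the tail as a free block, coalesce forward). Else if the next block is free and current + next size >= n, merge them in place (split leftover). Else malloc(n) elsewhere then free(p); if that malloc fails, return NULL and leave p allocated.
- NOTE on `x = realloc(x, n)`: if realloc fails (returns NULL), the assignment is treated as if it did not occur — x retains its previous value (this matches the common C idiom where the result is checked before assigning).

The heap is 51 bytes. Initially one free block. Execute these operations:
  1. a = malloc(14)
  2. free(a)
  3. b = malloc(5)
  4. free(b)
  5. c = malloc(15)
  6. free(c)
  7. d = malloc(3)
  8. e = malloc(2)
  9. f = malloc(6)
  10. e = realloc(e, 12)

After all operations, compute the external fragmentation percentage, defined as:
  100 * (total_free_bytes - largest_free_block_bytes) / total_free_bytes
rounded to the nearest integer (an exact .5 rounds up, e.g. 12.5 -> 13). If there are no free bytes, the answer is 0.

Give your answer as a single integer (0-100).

Op 1: a = malloc(14) -> a = 0; heap: [0-13 ALLOC][14-50 FREE]
Op 2: free(a) -> (freed a); heap: [0-50 FREE]
Op 3: b = malloc(5) -> b = 0; heap: [0-4 ALLOC][5-50 FREE]
Op 4: free(b) -> (freed b); heap: [0-50 FREE]
Op 5: c = malloc(15) -> c = 0; heap: [0-14 ALLOC][15-50 FREE]
Op 6: free(c) -> (freed c); heap: [0-50 FREE]
Op 7: d = malloc(3) -> d = 0; heap: [0-2 ALLOC][3-50 FREE]
Op 8: e = malloc(2) -> e = 3; heap: [0-2 ALLOC][3-4 ALLOC][5-50 FREE]
Op 9: f = malloc(6) -> f = 5; heap: [0-2 ALLOC][3-4 ALLOC][5-10 ALLOC][11-50 FREE]
Op 10: e = realloc(e, 12) -> e = 11; heap: [0-2 ALLOC][3-4 FREE][5-10 ALLOC][11-22 ALLOC][23-50 FREE]
Free blocks: [2 28] total_free=30 largest=28 -> 100*(30-28)/30 = 200/30 ≈ 6.667 -> rounds to 7

Answer: 7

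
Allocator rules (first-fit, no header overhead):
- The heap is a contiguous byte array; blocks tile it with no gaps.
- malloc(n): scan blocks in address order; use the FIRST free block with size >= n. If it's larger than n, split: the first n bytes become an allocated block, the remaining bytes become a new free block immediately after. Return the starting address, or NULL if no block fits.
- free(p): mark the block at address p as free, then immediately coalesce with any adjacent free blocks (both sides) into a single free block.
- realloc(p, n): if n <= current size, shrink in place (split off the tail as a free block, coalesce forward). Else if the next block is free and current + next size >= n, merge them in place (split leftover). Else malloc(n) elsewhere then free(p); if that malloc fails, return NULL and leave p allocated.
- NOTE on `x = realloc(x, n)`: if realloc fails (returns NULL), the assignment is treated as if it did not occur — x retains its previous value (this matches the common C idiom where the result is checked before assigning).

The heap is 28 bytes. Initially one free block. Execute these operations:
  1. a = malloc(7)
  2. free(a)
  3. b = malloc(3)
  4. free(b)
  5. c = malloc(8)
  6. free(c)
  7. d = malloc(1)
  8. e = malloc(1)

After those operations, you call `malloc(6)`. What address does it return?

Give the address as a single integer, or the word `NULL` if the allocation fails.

Answer: 2

Derivation:
Op 1: a = malloc(7) -> a = 0; heap: [0-6 ALLOC][7-27 FREE]
Op 2: free(a) -> (freed a); heap: [0-27 FREE]
Op 3: b = malloc(3) -> b = 0; heap: [0-2 ALLOC][3-27 FREE]
Op 4: free(b) -> (freed b); heap: [0-27 FREE]
Op 5: c = malloc(8) -> c = 0; heap: [0-7 ALLOC][8-27 FREE]
Op 6: free(c) -> (freed c); heap: [0-27 FREE]
Op 7: d = malloc(1) -> d = 0; heap: [0-0 ALLOC][1-27 FREE]
Op 8: e = malloc(1) -> e = 1; heap: [0-0 ALLOC][1-1 ALLOC][2-27 FREE]
malloc(6): first-fit scan over [0-0 ALLOC][1-1 ALLOC][2-27 FREE] -> 2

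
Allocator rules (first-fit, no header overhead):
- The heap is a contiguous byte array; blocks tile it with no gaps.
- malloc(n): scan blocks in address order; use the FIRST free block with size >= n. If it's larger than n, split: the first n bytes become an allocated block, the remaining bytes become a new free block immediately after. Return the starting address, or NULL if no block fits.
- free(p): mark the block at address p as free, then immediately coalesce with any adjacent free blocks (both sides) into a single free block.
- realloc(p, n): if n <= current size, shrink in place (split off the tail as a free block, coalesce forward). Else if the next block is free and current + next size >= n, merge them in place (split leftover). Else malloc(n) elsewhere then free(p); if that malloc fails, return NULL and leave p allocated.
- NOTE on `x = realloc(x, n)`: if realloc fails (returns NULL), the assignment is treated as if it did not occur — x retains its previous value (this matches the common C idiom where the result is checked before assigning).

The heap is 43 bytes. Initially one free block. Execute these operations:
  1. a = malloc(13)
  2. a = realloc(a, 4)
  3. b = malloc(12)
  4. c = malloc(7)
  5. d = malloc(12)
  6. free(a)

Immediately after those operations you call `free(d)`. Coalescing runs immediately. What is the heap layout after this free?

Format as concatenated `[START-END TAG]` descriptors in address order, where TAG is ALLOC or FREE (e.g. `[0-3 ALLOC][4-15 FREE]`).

Answer: [0-3 FREE][4-15 ALLOC][16-22 ALLOC][23-42 FREE]

Derivation:
Op 1: a = malloc(13) -> a = 0; heap: [0-12 ALLOC][13-42 FREE]
Op 2: a = realloc(a, 4) -> a = 0; heap: [0-3 ALLOC][4-42 FREE]
Op 3: b = malloc(12) -> b = 4; heap: [0-3 ALLOC][4-15 ALLOC][16-42 FREE]
Op 4: c = malloc(7) -> c = 16; heap: [0-3 ALLOC][4-15 ALLOC][16-22 ALLOC][23-42 FREE]
Op 5: d = malloc(12) -> d = 23; heap: [0-3 ALLOC][4-15 ALLOC][16-22 ALLOC][23-34 ALLOC][35-42 FREE]
Op 6: free(a) -> (freed a); heap: [0-3 FREE][4-15 ALLOC][16-22 ALLOC][23-34 ALLOC][35-42 FREE]
free(d): d = 23 -> block [23-34 ALLOC]; mark free, coalesce with adjacent free neighbors -> [0-3 FREE][4-15 ALLOC][16-22 ALLOC][23-42 FREE]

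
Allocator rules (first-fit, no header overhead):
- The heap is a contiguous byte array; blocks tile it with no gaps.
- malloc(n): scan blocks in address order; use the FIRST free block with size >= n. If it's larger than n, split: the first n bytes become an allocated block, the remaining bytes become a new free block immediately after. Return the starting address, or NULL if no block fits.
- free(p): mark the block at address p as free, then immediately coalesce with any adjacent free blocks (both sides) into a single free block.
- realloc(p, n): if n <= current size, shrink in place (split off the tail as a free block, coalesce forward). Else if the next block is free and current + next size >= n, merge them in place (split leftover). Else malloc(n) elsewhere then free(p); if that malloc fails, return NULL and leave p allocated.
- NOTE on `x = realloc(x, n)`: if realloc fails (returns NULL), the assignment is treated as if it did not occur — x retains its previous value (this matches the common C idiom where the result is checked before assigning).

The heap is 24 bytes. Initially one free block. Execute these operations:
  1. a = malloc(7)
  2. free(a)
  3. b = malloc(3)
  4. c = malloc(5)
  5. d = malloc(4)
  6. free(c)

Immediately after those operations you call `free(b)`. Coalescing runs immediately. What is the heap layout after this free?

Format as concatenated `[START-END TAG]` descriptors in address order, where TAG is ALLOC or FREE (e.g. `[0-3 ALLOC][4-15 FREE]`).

Answer: [0-7 FREE][8-11 ALLOC][12-23 FREE]

Derivation:
Op 1: a = malloc(7) -> a = 0; heap: [0-6 ALLOC][7-23 FREE]
Op 2: free(a) -> (freed a); heap: [0-23 FREE]
Op 3: b = malloc(3) -> b = 0; heap: [0-2 ALLOC][3-23 FREE]
Op 4: c = malloc(5) -> c = 3; heap: [0-2 ALLOC][3-7 ALLOC][8-23 FREE]
Op 5: d = malloc(4) -> d = 8; heap: [0-2 ALLOC][3-7 ALLOC][8-11 ALLOC][12-23 FREE]
Op 6: free(c) -> (freed c); heap: [0-2 ALLOC][3-7 FREE][8-11 ALLOC][12-23 FREE]
free(b): b = 0 -> block [0-2 ALLOC]; mark free, coalesce with adjacent free neighbors -> [0-7 FREE][8-11 ALLOC][12-23 FREE]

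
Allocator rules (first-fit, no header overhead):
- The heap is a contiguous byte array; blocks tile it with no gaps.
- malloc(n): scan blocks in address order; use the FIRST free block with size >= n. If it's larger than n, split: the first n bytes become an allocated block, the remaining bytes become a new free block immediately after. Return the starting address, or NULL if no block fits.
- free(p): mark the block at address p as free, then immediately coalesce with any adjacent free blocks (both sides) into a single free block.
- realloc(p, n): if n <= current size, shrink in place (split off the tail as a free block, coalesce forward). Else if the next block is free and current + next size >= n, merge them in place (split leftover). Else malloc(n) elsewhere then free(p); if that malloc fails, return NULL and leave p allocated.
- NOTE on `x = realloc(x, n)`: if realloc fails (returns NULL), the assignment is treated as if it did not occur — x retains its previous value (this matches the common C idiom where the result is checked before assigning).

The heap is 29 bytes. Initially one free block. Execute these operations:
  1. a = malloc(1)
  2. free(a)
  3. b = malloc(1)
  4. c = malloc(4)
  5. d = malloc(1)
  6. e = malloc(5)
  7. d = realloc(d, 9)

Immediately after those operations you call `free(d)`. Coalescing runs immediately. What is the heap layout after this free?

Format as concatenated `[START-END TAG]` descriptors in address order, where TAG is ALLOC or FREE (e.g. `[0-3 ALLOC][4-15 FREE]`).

Op 1: a = malloc(1) -> a = 0; heap: [0-0 ALLOC][1-28 FREE]
Op 2: free(a) -> (freed a); heap: [0-28 FREE]
Op 3: b = malloc(1) -> b = 0; heap: [0-0 ALLOC][1-28 FREE]
Op 4: c = malloc(4) -> c = 1; heap: [0-0 ALLOC][1-4 ALLOC][5-28 FREE]
Op 5: d = malloc(1) -> d = 5; heap: [0-0 ALLOC][1-4 ALLOC][5-5 ALLOC][6-28 FREE]
Op 6: e = malloc(5) -> e = 6; heap: [0-0 ALLOC][1-4 ALLOC][5-5 ALLOC][6-10 ALLOC][11-28 FREE]
Op 7: d = realloc(d, 9) -> d = 11; heap: [0-0 ALLOC][1-4 ALLOC][5-5 FREE][6-10 ALLOC][11-19 ALLOC][20-28 FREE]
free(d): d = 11 -> block [11-19 ALLOC]; mark free, coalesce with adjacent free neighbors -> [0-0 ALLOC][1-4 ALLOC][5-5 FREE][6-10 ALLOC][11-28 FREE]

Answer: [0-0 ALLOC][1-4 ALLOC][5-5 FREE][6-10 ALLOC][11-28 FREE]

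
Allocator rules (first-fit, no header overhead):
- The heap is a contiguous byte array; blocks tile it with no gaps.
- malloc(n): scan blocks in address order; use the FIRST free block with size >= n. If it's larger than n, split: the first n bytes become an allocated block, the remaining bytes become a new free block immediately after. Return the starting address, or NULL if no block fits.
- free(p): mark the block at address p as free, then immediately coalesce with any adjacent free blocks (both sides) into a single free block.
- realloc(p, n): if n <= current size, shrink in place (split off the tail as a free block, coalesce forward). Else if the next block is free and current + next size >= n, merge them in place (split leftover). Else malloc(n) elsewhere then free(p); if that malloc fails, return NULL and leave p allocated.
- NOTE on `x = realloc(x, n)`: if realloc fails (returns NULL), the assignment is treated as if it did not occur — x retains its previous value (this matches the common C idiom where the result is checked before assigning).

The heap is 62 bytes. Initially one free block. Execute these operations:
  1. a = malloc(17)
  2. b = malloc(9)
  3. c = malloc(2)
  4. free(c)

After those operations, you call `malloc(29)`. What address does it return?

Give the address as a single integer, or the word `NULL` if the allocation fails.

Answer: 26

Derivation:
Op 1: a = malloc(17) -> a = 0; heap: [0-16 ALLOC][17-61 FREE]
Op 2: b = malloc(9) -> b = 17; heap: [0-16 ALLOC][17-25 ALLOC][26-61 FREE]
Op 3: c = malloc(2) -> c = 26; heap: [0-16 ALLOC][17-25 ALLOC][26-27 ALLOC][28-61 FREE]
Op 4: free(c) -> (freed c); heap: [0-16 ALLOC][17-25 ALLOC][26-61 FREE]
malloc(29): first-fit scan over [0-16 ALLOC][17-25 ALLOC][26-61 FREE] -> 26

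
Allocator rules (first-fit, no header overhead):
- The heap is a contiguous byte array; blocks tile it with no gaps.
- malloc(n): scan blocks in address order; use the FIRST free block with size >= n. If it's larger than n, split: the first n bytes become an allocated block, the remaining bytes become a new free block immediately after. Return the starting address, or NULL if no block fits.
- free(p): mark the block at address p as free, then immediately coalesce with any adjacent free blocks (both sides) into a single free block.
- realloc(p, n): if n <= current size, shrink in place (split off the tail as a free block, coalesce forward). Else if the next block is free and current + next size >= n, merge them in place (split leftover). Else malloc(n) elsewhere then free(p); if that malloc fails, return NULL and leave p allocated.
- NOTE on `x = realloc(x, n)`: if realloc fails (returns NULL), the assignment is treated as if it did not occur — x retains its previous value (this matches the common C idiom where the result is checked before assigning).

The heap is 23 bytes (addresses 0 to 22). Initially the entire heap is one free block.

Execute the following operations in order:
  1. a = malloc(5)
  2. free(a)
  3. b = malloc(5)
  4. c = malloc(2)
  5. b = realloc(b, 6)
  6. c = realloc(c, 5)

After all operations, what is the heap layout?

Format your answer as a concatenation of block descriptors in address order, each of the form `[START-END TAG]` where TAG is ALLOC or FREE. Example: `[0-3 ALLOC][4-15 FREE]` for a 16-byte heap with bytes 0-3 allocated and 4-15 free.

Op 1: a = malloc(5) -> a = 0; heap: [0-4 ALLOC][5-22 FREE]
Op 2: free(a) -> (freed a); heap: [0-22 FREE]
Op 3: b = malloc(5) -> b = 0; heap: [0-4 ALLOC][5-22 FREE]
Op 4: c = malloc(2) -> c = 5; heap: [0-4 ALLOC][5-6 ALLOC][7-22 FREE]
Op 5: b = realloc(b, 6) -> b = 7; heap: [0-4 FREE][5-6 ALLOC][7-12 ALLOC][13-22 FREE]
Op 6: c = realloc(c, 5) -> c = 0; heap: [0-4 ALLOC][5-6 FREE][7-12 ALLOC][13-22 FREE]

Answer: [0-4 ALLOC][5-6 FREE][7-12 ALLOC][13-22 FREE]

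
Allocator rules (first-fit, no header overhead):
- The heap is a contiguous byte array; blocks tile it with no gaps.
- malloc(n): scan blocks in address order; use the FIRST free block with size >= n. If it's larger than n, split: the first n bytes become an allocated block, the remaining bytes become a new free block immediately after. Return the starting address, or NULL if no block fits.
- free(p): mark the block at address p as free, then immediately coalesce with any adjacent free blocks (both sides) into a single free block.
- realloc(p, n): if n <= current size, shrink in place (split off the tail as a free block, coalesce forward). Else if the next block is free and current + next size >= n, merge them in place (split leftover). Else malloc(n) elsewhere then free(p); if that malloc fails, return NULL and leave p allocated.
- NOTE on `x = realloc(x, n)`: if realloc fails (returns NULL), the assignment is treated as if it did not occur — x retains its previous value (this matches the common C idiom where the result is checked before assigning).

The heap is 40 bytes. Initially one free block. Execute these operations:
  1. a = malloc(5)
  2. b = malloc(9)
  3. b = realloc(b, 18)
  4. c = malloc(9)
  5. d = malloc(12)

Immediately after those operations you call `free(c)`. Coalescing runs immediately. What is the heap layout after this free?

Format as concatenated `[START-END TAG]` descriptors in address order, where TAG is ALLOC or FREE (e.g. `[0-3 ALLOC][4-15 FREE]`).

Answer: [0-4 ALLOC][5-22 ALLOC][23-39 FREE]

Derivation:
Op 1: a = malloc(5) -> a = 0; heap: [0-4 ALLOC][5-39 FREE]
Op 2: b = malloc(9) -> b = 5; heap: [0-4 ALLOC][5-13 ALLOC][14-39 FREE]
Op 3: b = realloc(b, 18) -> b = 5; heap: [0-4 ALLOC][5-22 ALLOC][23-39 FREE]
Op 4: c = malloc(9) -> c = 23; heap: [0-4 ALLOC][5-22 ALLOC][23-31 ALLOC][32-39 FREE]
Op 5: d = malloc(12) -> d = NULL; heap: [0-4 ALLOC][5-22 ALLOC][23-31 ALLOC][32-39 FREE]
free(c): c = 23 -> block [23-31 ALLOC]; mark free, coalesce with adjacent free neighbors -> [0-4 ALLOC][5-22 ALLOC][23-39 FREE]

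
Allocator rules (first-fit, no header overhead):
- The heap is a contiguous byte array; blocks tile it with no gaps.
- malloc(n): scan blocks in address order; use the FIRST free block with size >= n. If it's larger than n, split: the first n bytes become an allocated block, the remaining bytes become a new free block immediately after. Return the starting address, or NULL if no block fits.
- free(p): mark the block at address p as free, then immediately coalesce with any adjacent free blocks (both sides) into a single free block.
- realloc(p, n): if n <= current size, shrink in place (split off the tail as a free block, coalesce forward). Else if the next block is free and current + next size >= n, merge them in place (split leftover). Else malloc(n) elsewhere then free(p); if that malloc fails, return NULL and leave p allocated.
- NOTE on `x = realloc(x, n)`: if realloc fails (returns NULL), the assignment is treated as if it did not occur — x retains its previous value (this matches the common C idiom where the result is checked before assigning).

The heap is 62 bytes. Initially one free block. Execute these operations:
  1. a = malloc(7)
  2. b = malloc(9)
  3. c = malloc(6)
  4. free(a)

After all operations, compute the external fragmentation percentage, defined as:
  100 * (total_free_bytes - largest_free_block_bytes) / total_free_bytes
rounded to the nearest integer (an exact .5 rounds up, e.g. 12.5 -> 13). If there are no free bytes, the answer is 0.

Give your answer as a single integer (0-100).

Answer: 15

Derivation:
Op 1: a = malloc(7) -> a = 0; heap: [0-6 ALLOC][7-61 FREE]
Op 2: b = malloc(9) -> b = 7; heap: [0-6 ALLOC][7-15 ALLOC][16-61 FREE]
Op 3: c = malloc(6) -> c = 16; heap: [0-6 ALLOC][7-15 ALLOC][16-21 ALLOC][22-61 FREE]
Op 4: free(a) -> (freed a); heap: [0-6 FREE][7-15 ALLOC][16-21 ALLOC][22-61 FREE]
Free blocks: [7 40] total_free=47 largest=40 -> 100*(47-40)/47 = 700/47 ≈ 14.894 -> rounds to 15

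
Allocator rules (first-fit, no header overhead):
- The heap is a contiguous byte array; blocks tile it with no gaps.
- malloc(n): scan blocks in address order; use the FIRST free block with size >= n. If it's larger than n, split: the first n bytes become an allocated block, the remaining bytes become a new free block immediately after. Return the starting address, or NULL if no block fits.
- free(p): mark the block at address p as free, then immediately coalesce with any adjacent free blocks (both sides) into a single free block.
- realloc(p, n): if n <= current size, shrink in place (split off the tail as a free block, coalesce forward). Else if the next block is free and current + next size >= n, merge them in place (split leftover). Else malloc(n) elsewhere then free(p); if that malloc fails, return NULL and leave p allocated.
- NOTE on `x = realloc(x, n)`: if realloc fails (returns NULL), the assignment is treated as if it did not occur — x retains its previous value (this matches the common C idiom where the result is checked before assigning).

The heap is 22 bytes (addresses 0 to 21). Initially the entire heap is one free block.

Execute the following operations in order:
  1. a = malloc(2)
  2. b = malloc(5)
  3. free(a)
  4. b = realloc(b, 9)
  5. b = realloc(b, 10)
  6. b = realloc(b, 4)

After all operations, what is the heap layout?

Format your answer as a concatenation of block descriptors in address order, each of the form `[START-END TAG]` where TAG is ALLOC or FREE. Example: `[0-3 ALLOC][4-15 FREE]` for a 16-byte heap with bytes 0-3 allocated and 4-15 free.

Op 1: a = malloc(2) -> a = 0; heap: [0-1 ALLOC][2-21 FREE]
Op 2: b = malloc(5) -> b = 2; heap: [0-1 ALLOC][2-6 ALLOC][7-21 FREE]
Op 3: free(a) -> (freed a); heap: [0-1 FREE][2-6 ALLOC][7-21 FREE]
Op 4: b = realloc(b, 9) -> b = 2; heap: [0-1 FREE][2-10 ALLOC][11-21 FREE]
Op 5: b = realloc(b, 10) -> b = 2; heap: [0-1 FREE][2-11 ALLOC][12-21 FREE]
Op 6: b = realloc(b, 4) -> b = 2; heap: [0-1 FREE][2-5 ALLOC][6-21 FREE]

Answer: [0-1 FREE][2-5 ALLOC][6-21 FREE]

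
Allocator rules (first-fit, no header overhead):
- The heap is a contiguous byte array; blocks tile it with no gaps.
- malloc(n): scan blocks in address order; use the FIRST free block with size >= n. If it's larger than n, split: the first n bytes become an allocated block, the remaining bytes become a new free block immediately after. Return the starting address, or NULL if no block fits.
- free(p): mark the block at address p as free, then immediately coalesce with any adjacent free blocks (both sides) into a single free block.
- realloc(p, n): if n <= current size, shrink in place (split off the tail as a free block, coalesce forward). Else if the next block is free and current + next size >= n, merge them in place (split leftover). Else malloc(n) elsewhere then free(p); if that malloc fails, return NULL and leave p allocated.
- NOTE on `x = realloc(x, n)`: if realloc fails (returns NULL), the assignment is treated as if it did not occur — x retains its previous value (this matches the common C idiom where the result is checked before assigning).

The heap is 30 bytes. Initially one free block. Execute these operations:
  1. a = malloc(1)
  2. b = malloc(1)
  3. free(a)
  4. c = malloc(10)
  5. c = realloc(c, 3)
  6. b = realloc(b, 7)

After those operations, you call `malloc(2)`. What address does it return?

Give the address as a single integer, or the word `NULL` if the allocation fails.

Answer: 0

Derivation:
Op 1: a = malloc(1) -> a = 0; heap: [0-0 ALLOC][1-29 FREE]
Op 2: b = malloc(1) -> b = 1; heap: [0-0 ALLOC][1-1 ALLOC][2-29 FREE]
Op 3: free(a) -> (freed a); heap: [0-0 FREE][1-1 ALLOC][2-29 FREE]
Op 4: c = malloc(10) -> c = 2; heap: [0-0 FREE][1-1 ALLOC][2-11 ALLOC][12-29 FREE]
Op 5: c = realloc(c, 3) -> c = 2; heap: [0-0 FREE][1-1 ALLOC][2-4 ALLOC][5-29 FREE]
Op 6: b = realloc(b, 7) -> b = 5; heap: [0-1 FREE][2-4 ALLOC][5-11 ALLOC][12-29 FREE]
malloc(2): first-fit scan over [0-1 FREE][2-4 ALLOC][5-11 ALLOC][12-29 FREE] -> 0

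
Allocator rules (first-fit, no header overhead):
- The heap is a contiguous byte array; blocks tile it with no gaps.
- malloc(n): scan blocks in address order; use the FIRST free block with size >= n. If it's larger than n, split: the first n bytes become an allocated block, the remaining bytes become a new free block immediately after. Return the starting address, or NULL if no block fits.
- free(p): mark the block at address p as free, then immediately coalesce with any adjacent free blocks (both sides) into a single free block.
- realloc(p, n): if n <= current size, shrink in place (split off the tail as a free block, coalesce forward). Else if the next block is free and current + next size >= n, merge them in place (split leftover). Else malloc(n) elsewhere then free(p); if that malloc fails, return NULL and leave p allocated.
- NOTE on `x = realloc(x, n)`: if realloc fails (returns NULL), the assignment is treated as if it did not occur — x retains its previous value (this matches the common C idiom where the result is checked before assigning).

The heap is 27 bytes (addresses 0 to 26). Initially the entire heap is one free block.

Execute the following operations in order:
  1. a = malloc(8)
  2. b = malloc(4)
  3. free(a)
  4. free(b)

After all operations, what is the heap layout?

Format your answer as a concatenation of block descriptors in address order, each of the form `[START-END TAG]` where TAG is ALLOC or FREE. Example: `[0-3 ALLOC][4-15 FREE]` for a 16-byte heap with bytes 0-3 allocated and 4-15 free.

Answer: [0-26 FREE]

Derivation:
Op 1: a = malloc(8) -> a = 0; heap: [0-7 ALLOC][8-26 FREE]
Op 2: b = malloc(4) -> b = 8; heap: [0-7 ALLOC][8-11 ALLOC][12-26 FREE]
Op 3: free(a) -> (freed a); heap: [0-7 FREE][8-11 ALLOC][12-26 FREE]
Op 4: free(b) -> (freed b); heap: [0-26 FREE]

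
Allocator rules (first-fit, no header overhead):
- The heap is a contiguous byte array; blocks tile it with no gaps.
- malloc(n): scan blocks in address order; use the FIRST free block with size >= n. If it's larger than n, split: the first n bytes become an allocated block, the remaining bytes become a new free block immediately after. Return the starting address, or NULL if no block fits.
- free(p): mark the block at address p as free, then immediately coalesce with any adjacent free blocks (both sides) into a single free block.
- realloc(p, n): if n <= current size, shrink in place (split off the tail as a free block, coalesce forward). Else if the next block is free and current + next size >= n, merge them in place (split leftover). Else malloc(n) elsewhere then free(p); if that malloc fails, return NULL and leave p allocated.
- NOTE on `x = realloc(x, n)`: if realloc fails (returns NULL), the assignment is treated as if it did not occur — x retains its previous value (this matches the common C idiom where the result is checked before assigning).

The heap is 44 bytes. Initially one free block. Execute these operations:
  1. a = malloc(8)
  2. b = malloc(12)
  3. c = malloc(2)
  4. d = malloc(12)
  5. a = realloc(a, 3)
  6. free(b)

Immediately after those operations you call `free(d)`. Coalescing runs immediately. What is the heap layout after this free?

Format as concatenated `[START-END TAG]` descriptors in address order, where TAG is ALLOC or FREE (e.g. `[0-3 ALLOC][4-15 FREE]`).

Answer: [0-2 ALLOC][3-19 FREE][20-21 ALLOC][22-43 FREE]

Derivation:
Op 1: a = malloc(8) -> a = 0; heap: [0-7 ALLOC][8-43 FREE]
Op 2: b = malloc(12) -> b = 8; heap: [0-7 ALLOC][8-19 ALLOC][20-43 FREE]
Op 3: c = malloc(2) -> c = 20; heap: [0-7 ALLOC][8-19 ALLOC][20-21 ALLOC][22-43 FREE]
Op 4: d = malloc(12) -> d = 22; heap: [0-7 ALLOC][8-19 ALLOC][20-21 ALLOC][22-33 ALLOC][34-43 FREE]
Op 5: a = realloc(a, 3) -> a = 0; heap: [0-2 ALLOC][3-7 FREE][8-19 ALLOC][20-21 ALLOC][22-33 ALLOC][34-43 FREE]
Op 6: free(b) -> (freed b); heap: [0-2 ALLOC][3-19 FREE][20-21 ALLOC][22-33 ALLOC][34-43 FREE]
free(d): d = 22 -> block [22-33 ALLOC]; mark free, coalesce with adjacent free neighbors -> [0-2 ALLOC][3-19 FREE][20-21 ALLOC][22-43 FREE]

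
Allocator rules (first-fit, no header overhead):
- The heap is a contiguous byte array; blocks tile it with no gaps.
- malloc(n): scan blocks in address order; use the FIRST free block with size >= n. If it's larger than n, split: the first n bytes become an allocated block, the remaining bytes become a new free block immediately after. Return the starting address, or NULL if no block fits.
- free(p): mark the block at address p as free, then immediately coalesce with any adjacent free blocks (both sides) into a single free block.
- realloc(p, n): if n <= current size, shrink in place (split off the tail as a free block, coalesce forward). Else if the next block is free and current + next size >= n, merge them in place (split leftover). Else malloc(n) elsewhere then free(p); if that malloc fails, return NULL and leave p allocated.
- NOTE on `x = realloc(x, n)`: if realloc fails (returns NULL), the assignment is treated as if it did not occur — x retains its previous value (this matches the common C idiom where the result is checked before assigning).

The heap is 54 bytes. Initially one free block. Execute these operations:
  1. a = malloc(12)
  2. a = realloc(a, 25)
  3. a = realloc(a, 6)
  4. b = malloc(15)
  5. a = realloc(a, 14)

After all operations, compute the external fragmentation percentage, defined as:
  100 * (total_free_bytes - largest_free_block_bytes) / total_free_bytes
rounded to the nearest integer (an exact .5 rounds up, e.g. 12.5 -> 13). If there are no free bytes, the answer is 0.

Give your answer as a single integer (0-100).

Op 1: a = malloc(12) -> a = 0; heap: [0-11 ALLOC][12-53 FREE]
Op 2: a = realloc(a, 25) -> a = 0; heap: [0-24 ALLOC][25-53 FREE]
Op 3: a = realloc(a, 6) -> a = 0; heap: [0-5 ALLOC][6-53 FREE]
Op 4: b = malloc(15) -> b = 6; heap: [0-5 ALLOC][6-20 ALLOC][21-53 FREE]
Op 5: a = realloc(a, 14) -> a = 21; heap: [0-5 FREE][6-20 ALLOC][21-34 ALLOC][35-53 FREE]
Free blocks: [6 19] total_free=25 largest=19 -> 100*(25-19)/25 = 600/25 = 24

Answer: 24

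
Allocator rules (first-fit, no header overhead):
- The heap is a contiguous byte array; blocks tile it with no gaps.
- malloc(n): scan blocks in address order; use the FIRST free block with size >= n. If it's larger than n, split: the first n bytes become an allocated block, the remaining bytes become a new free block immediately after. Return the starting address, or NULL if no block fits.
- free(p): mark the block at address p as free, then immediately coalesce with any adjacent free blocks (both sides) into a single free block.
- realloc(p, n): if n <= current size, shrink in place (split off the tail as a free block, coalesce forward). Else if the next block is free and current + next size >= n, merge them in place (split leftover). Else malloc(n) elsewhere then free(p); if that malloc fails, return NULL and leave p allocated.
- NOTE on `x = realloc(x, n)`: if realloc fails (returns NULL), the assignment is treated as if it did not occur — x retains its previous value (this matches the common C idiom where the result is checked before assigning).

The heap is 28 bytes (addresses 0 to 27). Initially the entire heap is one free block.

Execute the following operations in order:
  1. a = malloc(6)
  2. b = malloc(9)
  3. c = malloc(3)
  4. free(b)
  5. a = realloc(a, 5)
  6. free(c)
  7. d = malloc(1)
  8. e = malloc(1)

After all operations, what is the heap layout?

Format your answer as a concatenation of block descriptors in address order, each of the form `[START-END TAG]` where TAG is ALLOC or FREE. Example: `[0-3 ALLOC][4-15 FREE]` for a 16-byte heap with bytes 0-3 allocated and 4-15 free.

Answer: [0-4 ALLOC][5-5 ALLOC][6-6 ALLOC][7-27 FREE]

Derivation:
Op 1: a = malloc(6) -> a = 0; heap: [0-5 ALLOC][6-27 FREE]
Op 2: b = malloc(9) -> b = 6; heap: [0-5 ALLOC][6-14 ALLOC][15-27 FREE]
Op 3: c = malloc(3) -> c = 15; heap: [0-5 ALLOC][6-14 ALLOC][15-17 ALLOC][18-27 FREE]
Op 4: free(b) -> (freed b); heap: [0-5 ALLOC][6-14 FREE][15-17 ALLOC][18-27 FREE]
Op 5: a = realloc(a, 5) -> a = 0; heap: [0-4 ALLOC][5-14 FREE][15-17 ALLOC][18-27 FREE]
Op 6: free(c) -> (freed c); heap: [0-4 ALLOC][5-27 FREE]
Op 7: d = malloc(1) -> d = 5; heap: [0-4 ALLOC][5-5 ALLOC][6-27 FREE]
Op 8: e = malloc(1) -> e = 6; heap: [0-4 ALLOC][5-5 ALLOC][6-6 ALLOC][7-27 FREE]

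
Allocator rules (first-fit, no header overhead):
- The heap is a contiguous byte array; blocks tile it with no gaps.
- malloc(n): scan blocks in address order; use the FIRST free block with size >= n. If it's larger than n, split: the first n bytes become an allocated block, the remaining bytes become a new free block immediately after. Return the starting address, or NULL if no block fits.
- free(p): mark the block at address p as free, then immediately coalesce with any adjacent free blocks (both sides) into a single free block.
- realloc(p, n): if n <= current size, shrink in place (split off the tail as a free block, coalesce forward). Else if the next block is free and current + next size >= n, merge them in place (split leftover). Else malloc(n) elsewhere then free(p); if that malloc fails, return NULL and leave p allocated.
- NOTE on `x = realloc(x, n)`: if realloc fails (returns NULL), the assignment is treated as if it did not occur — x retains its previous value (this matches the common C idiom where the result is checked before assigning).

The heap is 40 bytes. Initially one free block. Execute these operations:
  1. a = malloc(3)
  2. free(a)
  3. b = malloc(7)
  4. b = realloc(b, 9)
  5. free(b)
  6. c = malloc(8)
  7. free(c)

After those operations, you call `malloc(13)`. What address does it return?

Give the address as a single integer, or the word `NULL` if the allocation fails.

Op 1: a = malloc(3) -> a = 0; heap: [0-2 ALLOC][3-39 FREE]
Op 2: free(a) -> (freed a); heap: [0-39 FREE]
Op 3: b = malloc(7) -> b = 0; heap: [0-6 ALLOC][7-39 FREE]
Op 4: b = realloc(b, 9) -> b = 0; heap: [0-8 ALLOC][9-39 FREE]
Op 5: free(b) -> (freed b); heap: [0-39 FREE]
Op 6: c = malloc(8) -> c = 0; heap: [0-7 ALLOC][8-39 FREE]
Op 7: free(c) -> (freed c); heap: [0-39 FREE]
malloc(13): first-fit scan over [0-39 FREE] -> 0

Answer: 0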